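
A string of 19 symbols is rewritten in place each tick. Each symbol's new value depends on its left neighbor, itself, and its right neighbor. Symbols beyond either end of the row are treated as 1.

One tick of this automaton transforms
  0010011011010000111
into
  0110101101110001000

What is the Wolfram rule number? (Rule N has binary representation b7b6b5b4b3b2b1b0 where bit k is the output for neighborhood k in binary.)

102

position 17: 111 → 0  (bit 7 = 0)
position 6: 110 → 1  (bit 6 = 1)
position 7: 101 → 1  (bit 5 = 1)
position 0: 100 → 0  (bit 4 = 0)
position 5: 011 → 0  (bit 3 = 0)
position 2: 010 → 1  (bit 2 = 1)
position 1: 001 → 1  (bit 1 = 1)
position 13: 000 → 0  (bit 0 = 0)
bits b7..b0 = 01100110 = 102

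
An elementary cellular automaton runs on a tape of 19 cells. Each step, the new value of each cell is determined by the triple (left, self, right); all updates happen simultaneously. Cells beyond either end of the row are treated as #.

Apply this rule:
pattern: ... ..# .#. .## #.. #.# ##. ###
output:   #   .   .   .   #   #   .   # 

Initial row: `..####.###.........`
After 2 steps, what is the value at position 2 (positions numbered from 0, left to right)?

#..##.#.#.########.
.#...#.#.#.######.#
position 2 holds .

.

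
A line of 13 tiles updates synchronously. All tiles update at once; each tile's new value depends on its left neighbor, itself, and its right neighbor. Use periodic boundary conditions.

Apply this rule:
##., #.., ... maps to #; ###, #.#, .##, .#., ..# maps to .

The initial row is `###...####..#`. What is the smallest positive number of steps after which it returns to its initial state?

26

..###....##..
#...####..###
###....##....
..####..####.
#....##....##
####..####...
...##....###.
##..####...##
.##....###...
..####...####
#....###....#
####...####..
...###....##.
##...####..##
.###....##...
...####..####
##....##....#
.####..####..
....##....###
###..####...#
..##....###..
#..####...###
##....###....
.####...####.
....###....##
###...####..#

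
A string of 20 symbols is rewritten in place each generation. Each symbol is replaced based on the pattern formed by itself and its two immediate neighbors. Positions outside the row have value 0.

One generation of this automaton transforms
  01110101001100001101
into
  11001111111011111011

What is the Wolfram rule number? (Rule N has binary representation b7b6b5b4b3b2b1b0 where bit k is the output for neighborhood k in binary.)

position 2: 111 → 0  (bit 7 = 0)
position 3: 110 → 0  (bit 6 = 0)
position 4: 101 → 1  (bit 5 = 1)
position 8: 100 → 1  (bit 4 = 1)
position 1: 011 → 1  (bit 3 = 1)
position 5: 010 → 1  (bit 2 = 1)
position 0: 001 → 1  (bit 1 = 1)
position 13: 000 → 1  (bit 0 = 1)
bits b7..b0 = 00111111 = 63

63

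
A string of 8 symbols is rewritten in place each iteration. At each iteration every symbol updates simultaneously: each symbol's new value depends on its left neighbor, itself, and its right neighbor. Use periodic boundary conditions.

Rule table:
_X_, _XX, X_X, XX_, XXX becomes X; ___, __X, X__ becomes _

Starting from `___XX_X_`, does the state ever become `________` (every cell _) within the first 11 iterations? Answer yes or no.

no

___XXXX_
___XXXX_  (fixed point — unchanged through iteration 11)
iteration 11 is ___XXXX_, still not uniform _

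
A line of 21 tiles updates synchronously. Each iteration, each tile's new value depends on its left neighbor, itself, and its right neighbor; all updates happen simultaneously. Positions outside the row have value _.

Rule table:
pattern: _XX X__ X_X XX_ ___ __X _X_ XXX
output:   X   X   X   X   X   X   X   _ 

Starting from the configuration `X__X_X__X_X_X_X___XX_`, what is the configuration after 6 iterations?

XXXXXXXXXXXXXXXXXXXXX
X___________________X
XXXXXXXXXXXXXXXXXXXXX  (repeats iteration 1; period 2)
iteration 6: X___________________X

X___________________X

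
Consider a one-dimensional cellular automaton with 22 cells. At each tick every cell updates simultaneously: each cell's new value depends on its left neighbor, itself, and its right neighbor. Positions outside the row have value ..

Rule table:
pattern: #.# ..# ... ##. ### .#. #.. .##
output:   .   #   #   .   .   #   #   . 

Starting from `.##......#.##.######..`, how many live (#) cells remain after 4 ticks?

#..#######..........##
###.......##########..
...#######..........##
###.......##########..
count of #: 13

13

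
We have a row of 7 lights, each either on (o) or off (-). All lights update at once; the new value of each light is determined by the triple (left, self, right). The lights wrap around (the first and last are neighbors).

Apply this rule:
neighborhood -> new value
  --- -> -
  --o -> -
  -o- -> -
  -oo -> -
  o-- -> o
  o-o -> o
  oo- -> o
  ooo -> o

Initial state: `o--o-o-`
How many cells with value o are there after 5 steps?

3

step 1: -o--o-o
step 2: o-o--o-
step 3: -o-o--o
step 4: o-o-o--
step 5: -o-o-o-
count of o: 3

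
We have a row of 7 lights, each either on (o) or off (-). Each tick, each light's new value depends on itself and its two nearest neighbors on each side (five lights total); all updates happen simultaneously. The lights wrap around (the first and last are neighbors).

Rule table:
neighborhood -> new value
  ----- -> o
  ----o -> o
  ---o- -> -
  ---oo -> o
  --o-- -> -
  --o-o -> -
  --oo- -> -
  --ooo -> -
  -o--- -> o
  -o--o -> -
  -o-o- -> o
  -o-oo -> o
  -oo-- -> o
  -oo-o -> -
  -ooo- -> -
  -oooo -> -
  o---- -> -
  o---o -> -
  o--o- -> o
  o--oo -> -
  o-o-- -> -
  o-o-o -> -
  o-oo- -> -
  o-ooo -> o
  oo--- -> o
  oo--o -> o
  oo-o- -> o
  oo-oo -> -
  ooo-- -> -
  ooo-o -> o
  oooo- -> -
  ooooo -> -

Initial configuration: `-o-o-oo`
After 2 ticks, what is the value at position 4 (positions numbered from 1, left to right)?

o

tick 1: o-o-o--
tick 2: -o-o--o
position 4 holds o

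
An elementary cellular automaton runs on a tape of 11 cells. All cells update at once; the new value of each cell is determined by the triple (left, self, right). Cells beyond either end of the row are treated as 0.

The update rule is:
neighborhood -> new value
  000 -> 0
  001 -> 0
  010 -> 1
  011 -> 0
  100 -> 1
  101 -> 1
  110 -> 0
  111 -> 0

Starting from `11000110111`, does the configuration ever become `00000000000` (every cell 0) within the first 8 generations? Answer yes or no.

00100001000
00110001100
00001000010
00001100011
00000010000
00000011000
00000000100
00000000110
generation 8 is 00000000110, still not uniform 0

no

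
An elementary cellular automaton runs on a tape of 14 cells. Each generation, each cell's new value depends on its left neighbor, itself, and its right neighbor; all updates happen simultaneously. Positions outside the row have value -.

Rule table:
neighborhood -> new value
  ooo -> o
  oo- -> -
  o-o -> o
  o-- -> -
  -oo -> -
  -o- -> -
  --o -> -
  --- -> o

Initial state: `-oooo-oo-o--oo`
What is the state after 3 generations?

--o---ooo--oo-

generation 1: --oo-o--o-----
generation 2: o---o-----oooo
generation 3: --o---ooo--oo-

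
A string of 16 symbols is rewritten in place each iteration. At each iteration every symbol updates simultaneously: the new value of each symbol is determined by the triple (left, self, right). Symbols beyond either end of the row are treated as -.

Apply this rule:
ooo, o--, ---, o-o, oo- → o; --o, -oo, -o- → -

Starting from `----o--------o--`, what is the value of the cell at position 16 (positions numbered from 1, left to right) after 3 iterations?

iteration 1: ooo--ooooooo--oo
iteration 2: -ooo--ooooooo--o
iteration 3: --ooo--ooooooo--
position 16 holds -

-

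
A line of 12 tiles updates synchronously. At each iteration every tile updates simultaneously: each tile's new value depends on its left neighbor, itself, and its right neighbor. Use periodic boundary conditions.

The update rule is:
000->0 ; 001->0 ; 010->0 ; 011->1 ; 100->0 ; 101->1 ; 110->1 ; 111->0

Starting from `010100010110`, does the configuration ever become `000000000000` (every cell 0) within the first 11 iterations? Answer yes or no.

yes

iteration 1: 001000001110
iteration 2: 000000001010
iteration 3: 000000000100
iteration 4: 000000000000
all cells are 0 at iteration 4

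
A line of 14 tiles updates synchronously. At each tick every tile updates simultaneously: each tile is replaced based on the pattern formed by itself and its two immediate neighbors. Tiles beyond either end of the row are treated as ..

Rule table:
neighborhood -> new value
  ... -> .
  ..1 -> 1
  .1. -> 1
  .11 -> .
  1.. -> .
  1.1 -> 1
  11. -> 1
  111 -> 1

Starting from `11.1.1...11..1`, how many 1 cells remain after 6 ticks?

tick 1: .11111..1.1.11
tick 2: 1.1111.11111.1
tick 3: 11.1111.111111
tick 4: .11.1111.11111
tick 5: 1.11.1111.1111
tick 6: 11.11.1111.111
count of 1: 11

11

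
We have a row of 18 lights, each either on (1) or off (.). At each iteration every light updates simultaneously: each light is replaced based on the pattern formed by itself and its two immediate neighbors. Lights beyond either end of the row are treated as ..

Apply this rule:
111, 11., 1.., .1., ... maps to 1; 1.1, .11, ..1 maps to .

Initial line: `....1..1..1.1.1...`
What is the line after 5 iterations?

11.11.1.1.11..11.1

iteration 1: 111.11.11.1.1.1111
iteration 2: .11..1..1.1.1..111
iteration 3: ..11.11.1.1.11..11
iteration 4: 1..1..1.1.1..11..1
iteration 5: 11.11.1.1.11..11.1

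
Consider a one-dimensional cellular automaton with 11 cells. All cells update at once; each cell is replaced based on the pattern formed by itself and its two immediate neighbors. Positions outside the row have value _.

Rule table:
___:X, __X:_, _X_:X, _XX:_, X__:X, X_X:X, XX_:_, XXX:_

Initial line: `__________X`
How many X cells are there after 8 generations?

XXXXXXXXX_X
_________XX
XXXXXXXX___
________XXX
XXXXXXX____
_______XXXX
XXXXXX_____
______XXXXX
count of X: 5

5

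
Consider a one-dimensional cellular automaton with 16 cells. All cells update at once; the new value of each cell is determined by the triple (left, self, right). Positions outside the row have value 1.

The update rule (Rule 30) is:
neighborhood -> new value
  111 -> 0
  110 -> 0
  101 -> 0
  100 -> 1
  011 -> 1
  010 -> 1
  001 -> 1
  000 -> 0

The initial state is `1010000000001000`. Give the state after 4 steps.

1001101011001010

step 1: 0011000000011101
step 2: 1110100000110001
step 3: 0000110001101011
step 4: 1001101011001010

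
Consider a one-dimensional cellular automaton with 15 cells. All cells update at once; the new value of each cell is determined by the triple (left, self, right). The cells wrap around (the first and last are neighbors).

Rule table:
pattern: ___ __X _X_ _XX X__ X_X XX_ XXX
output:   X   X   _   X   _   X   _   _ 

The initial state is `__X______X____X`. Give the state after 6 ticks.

tick 1: _X__XXXXX__XXX_
tick 2: X__XX_____XX___
tick 3: __XX__XXXXX__XX
tick 4: _XX__XX_____XX_
tick 5: XX__XX__XXXXX__
tick 6: X__XX__XX_____X

X__XX__XX_____X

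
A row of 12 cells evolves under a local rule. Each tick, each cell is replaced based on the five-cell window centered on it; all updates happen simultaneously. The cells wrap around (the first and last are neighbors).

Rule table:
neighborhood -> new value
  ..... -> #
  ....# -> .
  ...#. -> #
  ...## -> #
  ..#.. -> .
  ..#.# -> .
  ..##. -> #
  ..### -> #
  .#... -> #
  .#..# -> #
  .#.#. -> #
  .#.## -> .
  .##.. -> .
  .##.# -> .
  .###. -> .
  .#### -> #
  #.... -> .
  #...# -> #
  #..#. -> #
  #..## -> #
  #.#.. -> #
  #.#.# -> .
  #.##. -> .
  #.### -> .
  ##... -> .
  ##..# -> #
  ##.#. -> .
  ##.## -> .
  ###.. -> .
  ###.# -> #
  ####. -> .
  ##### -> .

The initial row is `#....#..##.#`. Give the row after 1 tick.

....#.###...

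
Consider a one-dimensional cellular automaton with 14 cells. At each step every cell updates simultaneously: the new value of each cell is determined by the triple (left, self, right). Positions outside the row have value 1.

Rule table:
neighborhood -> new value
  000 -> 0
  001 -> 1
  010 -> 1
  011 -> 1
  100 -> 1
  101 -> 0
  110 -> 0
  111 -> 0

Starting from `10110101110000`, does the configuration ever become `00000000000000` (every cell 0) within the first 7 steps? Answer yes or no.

no

00100101001001
11111101111111
00000001000000
10000011100001
01000110010011
01101101111110
01001001000000
step 7 is 01001001000000, still not uniform 0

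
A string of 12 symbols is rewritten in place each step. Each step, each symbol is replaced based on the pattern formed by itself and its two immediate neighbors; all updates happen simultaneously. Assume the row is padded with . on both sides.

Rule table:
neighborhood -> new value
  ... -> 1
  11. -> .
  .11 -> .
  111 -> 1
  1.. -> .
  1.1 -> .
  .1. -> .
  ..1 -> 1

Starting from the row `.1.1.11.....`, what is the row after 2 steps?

..111111.11.

step 1: 1.......1111
step 2: ..111111.11.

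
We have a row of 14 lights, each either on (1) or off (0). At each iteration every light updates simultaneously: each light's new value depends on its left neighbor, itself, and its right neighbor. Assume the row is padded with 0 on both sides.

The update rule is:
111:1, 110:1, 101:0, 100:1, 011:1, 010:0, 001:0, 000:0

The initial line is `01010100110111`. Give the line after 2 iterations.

00000000110111

00000010110111
00000000110111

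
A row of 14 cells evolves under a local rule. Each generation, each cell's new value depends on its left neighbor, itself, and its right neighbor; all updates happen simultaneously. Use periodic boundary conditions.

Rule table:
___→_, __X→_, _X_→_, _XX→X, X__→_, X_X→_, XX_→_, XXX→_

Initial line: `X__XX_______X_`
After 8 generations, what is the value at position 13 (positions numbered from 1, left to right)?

___X__________
______________
______________  (fixed point — unchanged through generation 8)
position 13 holds _

_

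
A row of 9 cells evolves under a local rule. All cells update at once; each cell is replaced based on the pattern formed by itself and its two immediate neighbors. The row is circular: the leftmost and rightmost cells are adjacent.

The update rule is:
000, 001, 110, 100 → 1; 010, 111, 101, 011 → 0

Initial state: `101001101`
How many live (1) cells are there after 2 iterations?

5

iteration 1: 100110100
iteration 2: 011010011
count of 1: 5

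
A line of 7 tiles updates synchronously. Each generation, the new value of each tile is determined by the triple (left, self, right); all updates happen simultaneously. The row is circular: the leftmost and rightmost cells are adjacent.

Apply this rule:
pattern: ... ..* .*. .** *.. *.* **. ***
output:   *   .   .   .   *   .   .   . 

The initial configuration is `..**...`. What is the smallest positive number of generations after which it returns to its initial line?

*...***
.**....
...****
**.....
..****.
*.....*
.****..
.....**
****...
....**.
***...*
...**..
**...**
..**...

14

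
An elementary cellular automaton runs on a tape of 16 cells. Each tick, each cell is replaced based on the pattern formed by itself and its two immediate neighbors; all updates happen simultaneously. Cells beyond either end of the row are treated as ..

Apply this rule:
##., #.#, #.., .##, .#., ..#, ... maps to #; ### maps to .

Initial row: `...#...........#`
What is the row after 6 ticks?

################
#..............#
################  (repeats tick 1; period 2)
tick 6: #..............#

#..............#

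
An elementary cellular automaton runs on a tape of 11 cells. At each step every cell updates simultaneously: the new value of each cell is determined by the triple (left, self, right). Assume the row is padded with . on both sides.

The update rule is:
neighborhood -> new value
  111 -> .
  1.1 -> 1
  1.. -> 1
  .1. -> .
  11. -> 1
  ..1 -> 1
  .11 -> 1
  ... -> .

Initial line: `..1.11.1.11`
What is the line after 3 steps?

step 1: .1.1111.111
step 2: 1.11..111.1
step 3: .111111.11.

.111111.11.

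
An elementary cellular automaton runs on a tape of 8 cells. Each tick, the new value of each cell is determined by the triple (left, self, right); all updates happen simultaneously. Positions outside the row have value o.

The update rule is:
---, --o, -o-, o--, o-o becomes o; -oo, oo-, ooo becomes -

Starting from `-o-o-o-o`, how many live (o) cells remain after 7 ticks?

ooooooo-
-------o
ooooooo-  (repeats tick 1; period 2)
tick 7: ooooooo-
count of o: 7

7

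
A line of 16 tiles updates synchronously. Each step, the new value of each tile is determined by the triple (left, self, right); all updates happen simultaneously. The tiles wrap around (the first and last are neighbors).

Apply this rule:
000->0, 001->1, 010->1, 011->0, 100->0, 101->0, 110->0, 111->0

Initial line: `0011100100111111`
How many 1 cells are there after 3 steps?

step 1: 0100001101000000
step 2: 1100010001000000
step 3: 0000110011000001
count of 1: 5

5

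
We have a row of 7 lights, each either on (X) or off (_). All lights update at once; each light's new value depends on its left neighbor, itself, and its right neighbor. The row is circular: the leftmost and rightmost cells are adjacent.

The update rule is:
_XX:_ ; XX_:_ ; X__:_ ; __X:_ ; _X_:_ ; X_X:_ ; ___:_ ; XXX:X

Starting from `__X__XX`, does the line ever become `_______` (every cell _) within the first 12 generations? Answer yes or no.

_______
all cells are _ at generation 1

yes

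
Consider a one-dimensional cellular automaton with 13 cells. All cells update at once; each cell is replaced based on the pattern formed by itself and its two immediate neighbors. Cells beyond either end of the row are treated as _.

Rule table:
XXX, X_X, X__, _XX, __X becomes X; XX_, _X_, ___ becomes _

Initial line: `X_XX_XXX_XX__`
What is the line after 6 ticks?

XX_XX_X_X_X_X

_XX_XXX_XX_X_
XX_XXX_XX_X_X
X_XXX_XX_X_X_
_XXX_XX_X_X_X
XXX_XX_X_X_X_
XX_XX_X_X_X_X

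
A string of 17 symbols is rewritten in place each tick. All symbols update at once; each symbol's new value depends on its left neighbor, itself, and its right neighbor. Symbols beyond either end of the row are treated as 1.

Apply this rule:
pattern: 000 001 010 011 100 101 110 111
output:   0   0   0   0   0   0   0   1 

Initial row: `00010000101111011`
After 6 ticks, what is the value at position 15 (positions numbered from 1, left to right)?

00000000000110001
00000000000000000
00000000000000000  (fixed point — unchanged through tick 6)
position 15 holds 0

0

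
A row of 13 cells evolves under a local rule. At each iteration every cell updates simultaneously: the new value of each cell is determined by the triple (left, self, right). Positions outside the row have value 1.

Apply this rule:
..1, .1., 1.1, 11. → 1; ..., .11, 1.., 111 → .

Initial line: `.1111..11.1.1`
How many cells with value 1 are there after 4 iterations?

iteration 1: 1...1.1.1111.
iteration 2: 1..11111...11
iteration 3: 1.1....1..1..
iteration 4: 111...11.11.1
count of 1: 8

8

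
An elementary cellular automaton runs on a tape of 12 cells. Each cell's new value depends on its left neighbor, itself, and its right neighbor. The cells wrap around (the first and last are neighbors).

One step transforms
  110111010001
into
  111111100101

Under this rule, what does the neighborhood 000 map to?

1

At position 9 the neighborhood is 000; the next row has 1 there.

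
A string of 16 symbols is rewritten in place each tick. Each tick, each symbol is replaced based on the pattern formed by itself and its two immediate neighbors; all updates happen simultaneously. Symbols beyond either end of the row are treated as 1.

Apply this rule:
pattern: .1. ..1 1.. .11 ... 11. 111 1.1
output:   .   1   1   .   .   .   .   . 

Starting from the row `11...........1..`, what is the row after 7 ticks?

..1.........1.11
11.1.......1....
....1.....1.1..1
1..1.1...1...11.
.11...1.1.1.1...
...1.1.......1.1
1.1...1.....1...

1.1...1.....1...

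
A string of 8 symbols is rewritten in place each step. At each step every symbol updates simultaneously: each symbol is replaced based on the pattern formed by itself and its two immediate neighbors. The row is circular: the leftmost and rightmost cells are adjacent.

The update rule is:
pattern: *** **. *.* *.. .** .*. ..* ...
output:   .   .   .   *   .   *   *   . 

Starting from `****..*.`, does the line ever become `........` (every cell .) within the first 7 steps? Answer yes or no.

step 1: ....***.
step 2: ...*...*
step 3: *.***.**
step 4: ........
all cells are . at step 4

yes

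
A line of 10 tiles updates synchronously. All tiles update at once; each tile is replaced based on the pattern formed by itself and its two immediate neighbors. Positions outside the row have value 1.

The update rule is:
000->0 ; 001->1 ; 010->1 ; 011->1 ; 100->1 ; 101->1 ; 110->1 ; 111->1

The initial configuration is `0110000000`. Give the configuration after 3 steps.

1111110111

1111000001
1111100011
1111110111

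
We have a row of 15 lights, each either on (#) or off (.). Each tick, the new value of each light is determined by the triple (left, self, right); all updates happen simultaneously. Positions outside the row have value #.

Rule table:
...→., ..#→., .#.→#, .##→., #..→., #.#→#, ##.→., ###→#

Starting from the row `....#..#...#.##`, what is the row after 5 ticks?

....#..#.......

tick 1: ....#..#...##.#
tick 2: ....#..#.....#.
tick 3: ....#..#.....##
tick 4: ....#..#......#
tick 5: ....#..#.......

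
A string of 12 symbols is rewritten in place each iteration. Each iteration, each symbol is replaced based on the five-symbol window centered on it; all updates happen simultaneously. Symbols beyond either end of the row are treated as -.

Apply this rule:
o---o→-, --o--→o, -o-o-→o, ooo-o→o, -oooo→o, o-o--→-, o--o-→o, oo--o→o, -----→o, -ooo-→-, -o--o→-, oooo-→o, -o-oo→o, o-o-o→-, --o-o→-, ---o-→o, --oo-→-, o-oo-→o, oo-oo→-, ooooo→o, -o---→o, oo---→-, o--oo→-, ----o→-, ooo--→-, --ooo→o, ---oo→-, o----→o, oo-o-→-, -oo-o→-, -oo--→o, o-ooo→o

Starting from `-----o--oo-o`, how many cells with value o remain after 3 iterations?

iteration 1: ooo-oo------
iteration 2: o-o-oo-ooooo
iteration 3: -o-oo--oooo-
count of o: 7

7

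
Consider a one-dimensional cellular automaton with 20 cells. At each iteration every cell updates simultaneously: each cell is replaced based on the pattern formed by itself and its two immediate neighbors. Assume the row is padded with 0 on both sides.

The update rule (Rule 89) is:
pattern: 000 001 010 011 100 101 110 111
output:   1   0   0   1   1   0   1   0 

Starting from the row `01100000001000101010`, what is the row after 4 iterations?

01111111100110000001
01000000110111111100
00111110110100000111
10100010110011110101

10100010110011110101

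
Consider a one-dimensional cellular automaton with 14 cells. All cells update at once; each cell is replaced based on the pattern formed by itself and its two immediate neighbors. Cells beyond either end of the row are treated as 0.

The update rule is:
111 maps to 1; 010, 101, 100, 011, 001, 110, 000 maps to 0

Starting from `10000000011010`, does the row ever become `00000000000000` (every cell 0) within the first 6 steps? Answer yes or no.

yes

step 1: 00000000000000
all cells are 0 at step 1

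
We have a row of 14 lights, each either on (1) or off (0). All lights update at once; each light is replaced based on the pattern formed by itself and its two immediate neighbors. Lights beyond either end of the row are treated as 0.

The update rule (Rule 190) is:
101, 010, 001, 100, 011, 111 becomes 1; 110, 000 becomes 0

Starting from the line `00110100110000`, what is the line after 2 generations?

11011111011100

01101111101000
11011111011100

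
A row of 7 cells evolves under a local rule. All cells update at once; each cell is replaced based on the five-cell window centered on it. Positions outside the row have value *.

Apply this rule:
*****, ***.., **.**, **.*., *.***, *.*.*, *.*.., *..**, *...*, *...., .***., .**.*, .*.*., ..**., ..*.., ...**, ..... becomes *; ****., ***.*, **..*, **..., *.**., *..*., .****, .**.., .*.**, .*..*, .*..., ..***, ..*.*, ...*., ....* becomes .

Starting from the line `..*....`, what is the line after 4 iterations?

..*.*.*
...**.*
.******
**.****

**.****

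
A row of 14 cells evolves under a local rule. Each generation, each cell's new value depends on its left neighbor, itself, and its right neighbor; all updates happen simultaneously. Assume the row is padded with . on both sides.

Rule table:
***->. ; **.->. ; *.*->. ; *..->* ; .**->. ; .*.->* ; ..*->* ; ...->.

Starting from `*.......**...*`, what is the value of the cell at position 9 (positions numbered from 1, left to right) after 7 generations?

.

generation 1: **.....*..*.**
generation 2: ..*...*****...
generation 3: .***.*.....*..
generation 4: *....**...***.
generation 5: **..*..*.*...*
generation 6: ..******.**.**
generation 7: .*............
position 9 holds .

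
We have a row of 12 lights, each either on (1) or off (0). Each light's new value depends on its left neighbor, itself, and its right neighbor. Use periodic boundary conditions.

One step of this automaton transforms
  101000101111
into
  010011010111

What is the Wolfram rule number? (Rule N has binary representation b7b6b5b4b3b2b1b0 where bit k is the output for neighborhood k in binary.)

163

position 9: 111 → 1  (bit 7 = 1)
position 0: 110 → 0  (bit 6 = 0)
position 1: 101 → 1  (bit 5 = 1)
position 3: 100 → 0  (bit 4 = 0)
position 8: 011 → 0  (bit 3 = 0)
position 2: 010 → 0  (bit 2 = 0)
position 5: 001 → 1  (bit 1 = 1)
position 4: 000 → 1  (bit 0 = 1)
bits b7..b0 = 10100011 = 163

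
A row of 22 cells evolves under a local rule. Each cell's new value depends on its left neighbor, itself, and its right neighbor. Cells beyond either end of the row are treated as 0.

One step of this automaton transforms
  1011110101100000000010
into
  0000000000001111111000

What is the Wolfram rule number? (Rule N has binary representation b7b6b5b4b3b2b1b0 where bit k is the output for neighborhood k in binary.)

position 3: 111 → 0  (bit 7 = 0)
position 5: 110 → 0  (bit 6 = 0)
position 1: 101 → 0  (bit 5 = 0)
position 11: 100 → 0  (bit 4 = 0)
position 2: 011 → 0  (bit 3 = 0)
position 0: 010 → 0  (bit 2 = 0)
position 19: 001 → 0  (bit 1 = 0)
position 12: 000 → 1  (bit 0 = 1)
bits b7..b0 = 00000001 = 1

1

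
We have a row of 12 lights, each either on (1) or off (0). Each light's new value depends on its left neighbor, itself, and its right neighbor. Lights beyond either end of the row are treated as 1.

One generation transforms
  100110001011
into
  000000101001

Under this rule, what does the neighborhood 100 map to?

0

At position 1 the neighborhood is 100; the next row has 0 there.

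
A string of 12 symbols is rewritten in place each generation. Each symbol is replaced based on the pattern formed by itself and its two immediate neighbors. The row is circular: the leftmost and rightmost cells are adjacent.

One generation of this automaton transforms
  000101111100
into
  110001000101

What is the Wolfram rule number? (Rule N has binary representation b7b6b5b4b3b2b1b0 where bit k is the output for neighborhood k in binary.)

73

position 6: 111 → 0  (bit 7 = 0)
position 9: 110 → 1  (bit 6 = 1)
position 4: 101 → 0  (bit 5 = 0)
position 10: 100 → 0  (bit 4 = 0)
position 5: 011 → 1  (bit 3 = 1)
position 3: 010 → 0  (bit 2 = 0)
position 2: 001 → 0  (bit 1 = 0)
position 0: 000 → 1  (bit 0 = 1)
bits b7..b0 = 01001001 = 73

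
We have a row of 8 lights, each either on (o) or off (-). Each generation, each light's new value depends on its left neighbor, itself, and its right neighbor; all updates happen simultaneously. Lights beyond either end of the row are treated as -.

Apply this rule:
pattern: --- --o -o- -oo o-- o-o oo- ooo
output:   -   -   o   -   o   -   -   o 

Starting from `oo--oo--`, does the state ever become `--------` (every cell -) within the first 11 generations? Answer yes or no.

--o---o-
--oo--oo
----o---
----oo--
------o-
------oo
--------
all cells are - at generation 7

yes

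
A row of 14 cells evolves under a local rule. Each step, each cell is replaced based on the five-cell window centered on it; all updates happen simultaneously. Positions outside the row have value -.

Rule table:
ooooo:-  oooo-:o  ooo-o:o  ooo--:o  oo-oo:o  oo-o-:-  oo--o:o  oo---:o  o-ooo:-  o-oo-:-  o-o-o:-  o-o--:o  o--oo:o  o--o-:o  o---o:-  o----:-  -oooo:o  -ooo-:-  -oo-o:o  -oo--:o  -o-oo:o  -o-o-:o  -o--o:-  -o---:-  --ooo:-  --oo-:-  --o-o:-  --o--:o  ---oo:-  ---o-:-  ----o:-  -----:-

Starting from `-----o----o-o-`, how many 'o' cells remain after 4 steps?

2

-----o-----oo-
-----o------oo
-----o-------o
-----o-------o
count of o: 2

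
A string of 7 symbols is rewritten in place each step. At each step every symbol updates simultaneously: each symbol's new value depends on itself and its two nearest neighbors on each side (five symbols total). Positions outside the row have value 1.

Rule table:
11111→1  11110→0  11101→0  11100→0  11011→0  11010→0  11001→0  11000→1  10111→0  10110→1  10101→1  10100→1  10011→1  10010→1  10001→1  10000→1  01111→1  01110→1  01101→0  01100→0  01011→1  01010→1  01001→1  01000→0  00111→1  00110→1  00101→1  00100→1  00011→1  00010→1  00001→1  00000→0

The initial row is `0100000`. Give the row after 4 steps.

0110111

step 1: 0101011
step 2: 0111101
step 3: 0010000
step 4: 0110111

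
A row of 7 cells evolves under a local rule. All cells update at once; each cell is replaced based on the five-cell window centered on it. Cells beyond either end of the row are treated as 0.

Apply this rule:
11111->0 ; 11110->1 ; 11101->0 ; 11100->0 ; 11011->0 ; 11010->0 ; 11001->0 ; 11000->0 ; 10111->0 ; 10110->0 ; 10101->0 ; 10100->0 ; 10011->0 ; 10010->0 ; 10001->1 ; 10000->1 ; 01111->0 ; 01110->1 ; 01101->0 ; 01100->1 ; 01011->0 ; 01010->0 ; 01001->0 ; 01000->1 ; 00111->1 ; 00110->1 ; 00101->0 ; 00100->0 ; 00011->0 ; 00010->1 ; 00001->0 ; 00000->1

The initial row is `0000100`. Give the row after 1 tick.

1101011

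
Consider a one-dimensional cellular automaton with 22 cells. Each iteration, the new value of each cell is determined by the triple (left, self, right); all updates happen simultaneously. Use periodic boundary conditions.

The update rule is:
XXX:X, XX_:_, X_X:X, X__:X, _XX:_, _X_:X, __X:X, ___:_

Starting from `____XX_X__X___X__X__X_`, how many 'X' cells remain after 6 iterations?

18

iteration 1: ___X__XXXXXX_XXXXXXXXX
iteration 2: X_XXXX_XXXX_X_XXXXXXX_
iteration 3: XX_XX_X_XX_XXX_XXXXX_X
iteration 4: X_X__XXX__X_X_X_XXX_X_
iteration 5: XXXXX_X_XXXXXXXX_X_XXX
iteration 6: XXXX_XXX_XXXXXX_XXX_XX
count of X: 18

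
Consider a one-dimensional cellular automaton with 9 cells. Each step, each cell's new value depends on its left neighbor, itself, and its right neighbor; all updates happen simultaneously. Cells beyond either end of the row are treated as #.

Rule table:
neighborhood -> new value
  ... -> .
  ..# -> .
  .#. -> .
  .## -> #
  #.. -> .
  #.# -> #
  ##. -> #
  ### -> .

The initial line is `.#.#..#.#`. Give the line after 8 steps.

#.......#

step 1: #.#....##
step 2: ##.....#.
step 3: .#......#
step 4: #.......#
step 5: #.......#  (fixed point — unchanged through step 8)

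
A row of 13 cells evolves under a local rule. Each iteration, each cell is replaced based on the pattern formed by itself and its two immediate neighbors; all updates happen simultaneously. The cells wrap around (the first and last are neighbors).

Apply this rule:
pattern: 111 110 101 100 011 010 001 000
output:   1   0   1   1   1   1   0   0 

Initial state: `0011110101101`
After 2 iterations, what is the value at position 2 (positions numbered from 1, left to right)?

1011101111011
0111011110111
position 2 holds 1

1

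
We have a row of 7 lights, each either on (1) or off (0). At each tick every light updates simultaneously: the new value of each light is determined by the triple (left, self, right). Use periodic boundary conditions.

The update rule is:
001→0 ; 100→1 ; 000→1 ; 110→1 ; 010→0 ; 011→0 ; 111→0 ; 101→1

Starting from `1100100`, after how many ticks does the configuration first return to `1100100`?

7

tick 1: 0110010
tick 2: 0011001
tick 3: 1001100
tick 4: 0100110
tick 5: 0010011
tick 6: 1001001
tick 7: 1100100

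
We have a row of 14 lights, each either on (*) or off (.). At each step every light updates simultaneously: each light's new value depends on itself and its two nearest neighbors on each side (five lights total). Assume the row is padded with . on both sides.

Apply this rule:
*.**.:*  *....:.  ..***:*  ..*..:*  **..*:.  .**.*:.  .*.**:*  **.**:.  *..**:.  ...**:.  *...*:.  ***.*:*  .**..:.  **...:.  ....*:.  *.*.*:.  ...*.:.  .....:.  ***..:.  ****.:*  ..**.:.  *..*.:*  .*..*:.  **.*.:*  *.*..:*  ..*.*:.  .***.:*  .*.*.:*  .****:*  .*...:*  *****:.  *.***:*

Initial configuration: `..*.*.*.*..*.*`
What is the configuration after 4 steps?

.......*.**...

...*.*.**.*.**
....*.**.*.**.
.....**.*.**..
.......*.**...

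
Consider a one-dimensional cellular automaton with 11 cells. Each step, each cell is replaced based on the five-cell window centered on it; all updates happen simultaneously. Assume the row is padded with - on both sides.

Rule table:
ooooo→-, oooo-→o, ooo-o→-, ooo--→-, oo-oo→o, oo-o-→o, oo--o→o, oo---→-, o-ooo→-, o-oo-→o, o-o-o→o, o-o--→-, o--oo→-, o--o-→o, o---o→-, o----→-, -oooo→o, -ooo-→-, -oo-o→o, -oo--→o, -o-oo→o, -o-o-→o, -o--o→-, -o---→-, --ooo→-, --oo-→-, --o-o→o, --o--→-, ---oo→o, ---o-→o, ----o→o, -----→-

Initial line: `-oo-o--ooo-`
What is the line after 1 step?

o-oo-------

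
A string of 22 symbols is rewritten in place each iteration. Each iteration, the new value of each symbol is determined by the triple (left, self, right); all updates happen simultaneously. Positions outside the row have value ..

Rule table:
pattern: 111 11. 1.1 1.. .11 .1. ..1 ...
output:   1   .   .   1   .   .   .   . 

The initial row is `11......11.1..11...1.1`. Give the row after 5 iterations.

......1.........1...1.

iteration 1: ..1.........1...1.....
iteration 2: ...1.........1...1....
iteration 3: ....1.........1...1...
iteration 4: .....1.........1...1..
iteration 5: ......1.........1...1.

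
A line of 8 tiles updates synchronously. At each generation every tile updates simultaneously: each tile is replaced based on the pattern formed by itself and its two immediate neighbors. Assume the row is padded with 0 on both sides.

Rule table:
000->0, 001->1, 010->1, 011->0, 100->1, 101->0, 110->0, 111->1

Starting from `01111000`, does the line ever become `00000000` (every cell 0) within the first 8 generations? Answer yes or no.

generation 1: 10110100
generation 2: 10000110
generation 3: 11001001
generation 4: 00111111
generation 5: 01011110
generation 6: 11001101
generation 7: 00110001
generation 8: 01001011
generation 8 is 01001011, still not uniform 0

no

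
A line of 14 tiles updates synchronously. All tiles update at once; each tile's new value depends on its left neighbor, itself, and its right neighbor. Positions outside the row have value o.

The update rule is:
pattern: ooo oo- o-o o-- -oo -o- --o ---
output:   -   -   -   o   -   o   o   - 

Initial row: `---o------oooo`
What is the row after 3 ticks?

o---oooo---oo-

o-ooo----o----
-----o--ooo--o
o---oooo---oo-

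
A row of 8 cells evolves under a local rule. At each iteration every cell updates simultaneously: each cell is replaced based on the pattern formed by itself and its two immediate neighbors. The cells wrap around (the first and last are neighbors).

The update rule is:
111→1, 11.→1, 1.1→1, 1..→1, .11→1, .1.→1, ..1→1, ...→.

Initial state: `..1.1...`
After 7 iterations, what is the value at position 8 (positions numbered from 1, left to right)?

1

.11111..
1111111.
11111111
11111111  (fixed point — unchanged through iteration 7)
position 8 holds 1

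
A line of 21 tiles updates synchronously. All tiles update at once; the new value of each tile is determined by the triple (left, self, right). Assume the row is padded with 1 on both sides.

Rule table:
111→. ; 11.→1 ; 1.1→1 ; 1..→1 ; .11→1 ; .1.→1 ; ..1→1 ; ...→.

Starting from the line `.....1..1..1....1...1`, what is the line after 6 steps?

1...111111111..111.11
11.11.......1111.111.
.11111.....11..111.11
11...11...111111.111.
.11.1111.11....111.11
11111..11111..11.111.

11111..11111..11.111.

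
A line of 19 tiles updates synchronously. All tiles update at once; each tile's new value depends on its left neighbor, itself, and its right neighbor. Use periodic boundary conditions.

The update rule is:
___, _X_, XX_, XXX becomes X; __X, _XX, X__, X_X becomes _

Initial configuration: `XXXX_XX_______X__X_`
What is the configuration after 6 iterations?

_XXX__X_XXXXX_X__X_
__XX__X__XXXX_X__X_
X__X__X___XXX_X__X_
X__X__X_X__XX_X__X_
X__X__X_X___X_X__X_
X__X__X_X_X_X_X__X_

X__X__X_X_X_X_X__X_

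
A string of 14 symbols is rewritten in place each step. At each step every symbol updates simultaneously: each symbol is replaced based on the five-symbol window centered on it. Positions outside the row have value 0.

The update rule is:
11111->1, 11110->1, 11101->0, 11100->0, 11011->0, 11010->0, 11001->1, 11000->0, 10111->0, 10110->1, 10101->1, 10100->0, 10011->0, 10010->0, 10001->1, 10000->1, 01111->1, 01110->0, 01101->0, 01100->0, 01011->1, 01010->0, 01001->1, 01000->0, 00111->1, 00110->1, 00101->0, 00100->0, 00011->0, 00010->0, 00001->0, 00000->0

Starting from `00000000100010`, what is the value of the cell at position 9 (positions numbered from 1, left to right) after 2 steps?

0

step 1: 00000000001000
step 2: 00000000000010
position 9 holds 0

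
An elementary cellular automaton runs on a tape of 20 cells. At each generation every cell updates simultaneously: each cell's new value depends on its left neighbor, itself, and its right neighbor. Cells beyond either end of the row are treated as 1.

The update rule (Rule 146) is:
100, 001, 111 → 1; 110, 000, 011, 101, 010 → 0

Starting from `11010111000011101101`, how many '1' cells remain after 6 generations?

generation 1: 10000010100101000000
generation 2: 01000100011000100001
generation 3: 00101010100101010010
generation 4: 11000000011000001100
generation 5: 10100000100100010011
generation 6: 00010001011010101101
count of 1: 9

9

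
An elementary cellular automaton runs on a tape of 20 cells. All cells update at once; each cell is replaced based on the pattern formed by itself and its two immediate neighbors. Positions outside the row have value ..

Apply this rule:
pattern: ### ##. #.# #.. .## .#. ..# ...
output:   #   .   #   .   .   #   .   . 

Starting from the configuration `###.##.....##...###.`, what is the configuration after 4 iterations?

.#.#.............#..
.###.............#..
..#..............#..
..#..............#..

..#..............#..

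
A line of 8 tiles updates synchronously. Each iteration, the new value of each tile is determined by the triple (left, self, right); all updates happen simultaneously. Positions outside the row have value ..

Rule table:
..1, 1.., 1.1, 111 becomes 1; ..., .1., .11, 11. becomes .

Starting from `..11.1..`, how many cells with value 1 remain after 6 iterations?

.1..1.1.
1.11.1.1
.1..1.1.  (repeats iteration 1; period 2)
iteration 6: 1.11.1.1
count of 1: 5

5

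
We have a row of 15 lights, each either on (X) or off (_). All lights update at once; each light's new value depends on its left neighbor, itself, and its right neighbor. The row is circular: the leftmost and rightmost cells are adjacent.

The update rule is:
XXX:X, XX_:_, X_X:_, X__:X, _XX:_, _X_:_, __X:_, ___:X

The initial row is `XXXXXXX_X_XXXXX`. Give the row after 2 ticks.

XXXXX_XXXX__XXX

XXXXXX_____XXXX
XXXXX_XXXX__XXX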